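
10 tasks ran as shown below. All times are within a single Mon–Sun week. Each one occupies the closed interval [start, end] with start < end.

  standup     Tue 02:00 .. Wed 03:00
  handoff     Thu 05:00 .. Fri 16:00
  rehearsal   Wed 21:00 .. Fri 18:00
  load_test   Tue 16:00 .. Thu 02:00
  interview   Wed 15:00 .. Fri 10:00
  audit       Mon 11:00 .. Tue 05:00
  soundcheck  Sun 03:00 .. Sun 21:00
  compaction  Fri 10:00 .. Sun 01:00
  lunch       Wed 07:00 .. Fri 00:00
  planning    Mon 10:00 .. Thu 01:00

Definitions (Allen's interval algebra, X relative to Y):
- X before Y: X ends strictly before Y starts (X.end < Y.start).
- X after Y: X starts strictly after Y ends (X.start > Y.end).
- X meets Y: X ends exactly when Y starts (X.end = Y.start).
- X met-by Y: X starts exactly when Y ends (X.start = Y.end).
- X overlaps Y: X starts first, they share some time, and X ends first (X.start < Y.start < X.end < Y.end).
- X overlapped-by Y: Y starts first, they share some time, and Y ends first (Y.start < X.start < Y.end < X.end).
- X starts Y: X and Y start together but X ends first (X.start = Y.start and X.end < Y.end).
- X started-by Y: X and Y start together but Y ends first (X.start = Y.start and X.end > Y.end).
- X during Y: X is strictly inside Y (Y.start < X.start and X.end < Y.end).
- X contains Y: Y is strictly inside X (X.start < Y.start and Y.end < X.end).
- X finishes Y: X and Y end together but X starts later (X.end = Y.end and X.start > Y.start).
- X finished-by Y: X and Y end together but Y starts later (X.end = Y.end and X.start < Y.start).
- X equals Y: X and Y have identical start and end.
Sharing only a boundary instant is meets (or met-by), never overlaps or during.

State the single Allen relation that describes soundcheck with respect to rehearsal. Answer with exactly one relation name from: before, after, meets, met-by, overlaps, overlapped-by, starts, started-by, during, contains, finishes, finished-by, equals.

soundcheck = [Sun 03:00, Sun 21:00]; rehearsal = [Wed 21:00, Fri 18:00].
Compare endpoints: soundcheck.start > rehearsal.start, soundcheck.start > rehearsal.end, soundcheck.end > rehearsal.start, soundcheck.end > rehearsal.end.
That pattern is 'after'.

after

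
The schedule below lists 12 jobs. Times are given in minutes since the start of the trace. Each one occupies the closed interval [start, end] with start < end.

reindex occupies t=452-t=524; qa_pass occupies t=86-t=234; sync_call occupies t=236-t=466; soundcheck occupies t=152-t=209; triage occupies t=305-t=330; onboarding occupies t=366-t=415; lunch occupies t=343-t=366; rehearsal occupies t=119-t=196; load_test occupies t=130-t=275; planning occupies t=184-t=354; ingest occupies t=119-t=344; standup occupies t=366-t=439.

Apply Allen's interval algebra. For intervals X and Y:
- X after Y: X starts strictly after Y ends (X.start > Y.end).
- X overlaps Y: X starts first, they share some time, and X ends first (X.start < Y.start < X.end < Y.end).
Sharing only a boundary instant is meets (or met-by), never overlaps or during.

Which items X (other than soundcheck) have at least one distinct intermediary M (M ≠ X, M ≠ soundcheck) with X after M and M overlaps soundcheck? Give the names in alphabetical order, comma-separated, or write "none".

lunch, onboarding, reindex, standup, sync_call, triage

Target soundcheck = [t=152, t=209].
Intermediaries M with M overlaps soundcheck: rehearsal.
Via rehearsal — items with X after rehearsal: lunch, onboarding, reindex, standup, sync_call, triage.
Union: lunch, onboarding, reindex, standup, sync_call, triage.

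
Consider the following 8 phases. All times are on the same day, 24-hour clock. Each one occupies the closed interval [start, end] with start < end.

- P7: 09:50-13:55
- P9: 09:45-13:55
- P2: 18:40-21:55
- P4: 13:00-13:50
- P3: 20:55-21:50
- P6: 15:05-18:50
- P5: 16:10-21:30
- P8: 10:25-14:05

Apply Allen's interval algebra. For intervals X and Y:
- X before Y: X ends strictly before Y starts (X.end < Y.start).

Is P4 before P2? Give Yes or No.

P4 = [13:00, 13:50], P2 = [18:40, 21:55].
Actual relation of P4 to P2: before.
Asked whether 'before' holds → Yes.

Yes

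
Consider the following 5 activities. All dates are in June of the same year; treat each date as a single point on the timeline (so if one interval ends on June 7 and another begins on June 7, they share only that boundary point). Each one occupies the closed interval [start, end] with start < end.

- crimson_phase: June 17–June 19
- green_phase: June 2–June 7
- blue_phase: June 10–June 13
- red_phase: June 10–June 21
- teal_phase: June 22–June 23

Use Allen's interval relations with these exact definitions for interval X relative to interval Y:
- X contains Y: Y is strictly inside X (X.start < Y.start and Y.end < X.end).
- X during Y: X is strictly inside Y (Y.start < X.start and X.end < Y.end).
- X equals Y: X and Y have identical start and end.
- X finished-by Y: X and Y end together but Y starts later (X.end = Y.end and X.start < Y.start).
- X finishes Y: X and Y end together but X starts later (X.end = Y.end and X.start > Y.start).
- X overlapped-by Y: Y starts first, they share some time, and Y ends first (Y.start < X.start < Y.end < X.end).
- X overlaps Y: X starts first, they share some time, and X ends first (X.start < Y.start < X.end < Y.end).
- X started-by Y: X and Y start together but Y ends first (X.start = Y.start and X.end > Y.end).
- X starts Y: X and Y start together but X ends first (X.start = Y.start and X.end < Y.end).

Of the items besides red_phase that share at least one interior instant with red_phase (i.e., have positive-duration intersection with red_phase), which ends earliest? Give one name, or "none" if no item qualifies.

blue_phase

Target red_phase = [June 10, June 21].
blue_phase [June 10, June 13] → starts → candidate.
crimson_phase [June 17, June 19] → during → candidate.
green_phase [June 2, June 7] → before → excluded.
teal_phase [June 22, June 23] → after → excluded.
Among candidates, earliest end is June 13 → blue_phase.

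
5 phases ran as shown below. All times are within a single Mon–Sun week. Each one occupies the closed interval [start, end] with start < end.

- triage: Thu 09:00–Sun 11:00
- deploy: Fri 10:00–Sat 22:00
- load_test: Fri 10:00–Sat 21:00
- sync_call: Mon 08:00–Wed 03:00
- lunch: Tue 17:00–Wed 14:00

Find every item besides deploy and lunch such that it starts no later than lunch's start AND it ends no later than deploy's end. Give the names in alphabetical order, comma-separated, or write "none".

Conditions: its start is no later than lunch's start (X.start <= Tue 17:00) AND its end is no later than deploy's end (X.end <= Sat 22:00).
load_test: start Fri 10:00 <= Tue 17:00? ✗; end Sat 21:00 <= Sat 22:00? ✓ → no.
sync_call: start Mon 08:00 <= Tue 17:00? ✓; end Wed 03:00 <= Sat 22:00? ✓ → yes.
triage: start Thu 09:00 <= Tue 17:00? ✗; end Sun 11:00 <= Sat 22:00? ✗ → no.
Result: sync_call.

sync_call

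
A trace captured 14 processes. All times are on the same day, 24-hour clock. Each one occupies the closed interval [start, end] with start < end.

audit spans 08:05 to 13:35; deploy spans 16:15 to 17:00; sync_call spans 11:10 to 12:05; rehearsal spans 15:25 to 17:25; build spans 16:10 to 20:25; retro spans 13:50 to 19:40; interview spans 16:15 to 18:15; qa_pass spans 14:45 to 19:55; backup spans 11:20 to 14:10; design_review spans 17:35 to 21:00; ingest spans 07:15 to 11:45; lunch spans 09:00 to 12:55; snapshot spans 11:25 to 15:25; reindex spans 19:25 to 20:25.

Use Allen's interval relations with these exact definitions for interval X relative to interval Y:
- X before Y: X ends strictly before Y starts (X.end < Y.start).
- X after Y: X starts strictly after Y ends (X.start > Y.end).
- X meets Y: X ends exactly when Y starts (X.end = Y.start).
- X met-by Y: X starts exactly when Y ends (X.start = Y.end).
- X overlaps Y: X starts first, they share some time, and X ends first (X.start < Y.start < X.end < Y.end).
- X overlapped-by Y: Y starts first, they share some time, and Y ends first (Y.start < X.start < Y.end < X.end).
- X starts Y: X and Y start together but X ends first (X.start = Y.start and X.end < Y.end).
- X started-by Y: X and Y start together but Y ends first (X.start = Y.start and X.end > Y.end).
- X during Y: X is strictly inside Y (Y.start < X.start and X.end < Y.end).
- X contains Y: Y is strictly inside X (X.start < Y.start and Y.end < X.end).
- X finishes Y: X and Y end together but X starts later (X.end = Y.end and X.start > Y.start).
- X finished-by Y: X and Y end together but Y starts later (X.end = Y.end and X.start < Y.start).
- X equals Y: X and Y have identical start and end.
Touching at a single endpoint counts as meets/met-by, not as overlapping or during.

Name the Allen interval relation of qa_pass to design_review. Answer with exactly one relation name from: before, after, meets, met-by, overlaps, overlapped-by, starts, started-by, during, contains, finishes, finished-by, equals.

overlaps

qa_pass = [14:45, 19:55]; design_review = [17:35, 21:00].
Compare endpoints: qa_pass.start < design_review.start, qa_pass.start < design_review.end, qa_pass.end > design_review.start, qa_pass.end < design_review.end.
That pattern is 'overlaps'.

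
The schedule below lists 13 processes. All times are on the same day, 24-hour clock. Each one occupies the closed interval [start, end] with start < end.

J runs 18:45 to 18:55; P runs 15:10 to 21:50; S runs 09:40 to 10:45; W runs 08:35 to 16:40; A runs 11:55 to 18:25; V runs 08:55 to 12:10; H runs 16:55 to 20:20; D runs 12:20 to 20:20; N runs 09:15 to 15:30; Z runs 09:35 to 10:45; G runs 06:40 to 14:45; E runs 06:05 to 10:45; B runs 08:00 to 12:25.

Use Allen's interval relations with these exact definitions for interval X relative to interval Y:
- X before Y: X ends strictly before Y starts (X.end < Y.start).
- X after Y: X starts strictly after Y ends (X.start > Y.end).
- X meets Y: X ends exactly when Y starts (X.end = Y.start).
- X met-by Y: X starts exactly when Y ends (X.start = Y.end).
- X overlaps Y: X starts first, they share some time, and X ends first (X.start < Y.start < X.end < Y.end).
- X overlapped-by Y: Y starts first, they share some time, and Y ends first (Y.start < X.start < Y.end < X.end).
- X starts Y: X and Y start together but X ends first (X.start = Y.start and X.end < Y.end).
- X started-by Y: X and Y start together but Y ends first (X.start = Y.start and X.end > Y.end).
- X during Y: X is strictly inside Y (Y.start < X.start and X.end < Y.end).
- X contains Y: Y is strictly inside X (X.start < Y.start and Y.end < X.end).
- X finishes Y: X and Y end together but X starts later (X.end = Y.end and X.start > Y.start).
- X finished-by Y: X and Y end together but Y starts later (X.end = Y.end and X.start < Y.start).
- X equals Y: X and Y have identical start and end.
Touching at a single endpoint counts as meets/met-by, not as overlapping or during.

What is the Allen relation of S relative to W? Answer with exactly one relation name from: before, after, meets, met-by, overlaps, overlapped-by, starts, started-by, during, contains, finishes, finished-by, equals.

S = [09:40, 10:45]; W = [08:35, 16:40].
Compare endpoints: S.start > W.start, S.start < W.end, S.end > W.start, S.end < W.end.
That pattern is 'during'.

during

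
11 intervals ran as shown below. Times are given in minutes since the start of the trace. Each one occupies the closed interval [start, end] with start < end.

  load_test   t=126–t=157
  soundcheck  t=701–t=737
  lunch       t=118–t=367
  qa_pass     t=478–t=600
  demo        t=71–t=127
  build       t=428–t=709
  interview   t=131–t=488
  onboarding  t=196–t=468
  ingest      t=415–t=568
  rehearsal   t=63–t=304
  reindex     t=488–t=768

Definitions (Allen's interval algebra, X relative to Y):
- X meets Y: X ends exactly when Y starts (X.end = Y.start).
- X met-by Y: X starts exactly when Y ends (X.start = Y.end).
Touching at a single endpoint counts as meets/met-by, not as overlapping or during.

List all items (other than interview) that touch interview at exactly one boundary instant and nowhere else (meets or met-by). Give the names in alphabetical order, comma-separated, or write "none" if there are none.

Target interview = [t=131, t=488].
build [t=428, t=709] → overlapped-by → no.
demo [t=71, t=127] → before → no.
ingest [t=415, t=568] → overlapped-by → no.
load_test [t=126, t=157] → overlaps → no.
lunch [t=118, t=367] → overlaps → no.
onboarding [t=196, t=468] → during → no.
qa_pass [t=478, t=600] → overlapped-by → no.
rehearsal [t=63, t=304] → overlaps → no.
reindex [t=488, t=768] → met-by → yes.
soundcheck [t=701, t=737] → after → no.
Result: reindex.

reindex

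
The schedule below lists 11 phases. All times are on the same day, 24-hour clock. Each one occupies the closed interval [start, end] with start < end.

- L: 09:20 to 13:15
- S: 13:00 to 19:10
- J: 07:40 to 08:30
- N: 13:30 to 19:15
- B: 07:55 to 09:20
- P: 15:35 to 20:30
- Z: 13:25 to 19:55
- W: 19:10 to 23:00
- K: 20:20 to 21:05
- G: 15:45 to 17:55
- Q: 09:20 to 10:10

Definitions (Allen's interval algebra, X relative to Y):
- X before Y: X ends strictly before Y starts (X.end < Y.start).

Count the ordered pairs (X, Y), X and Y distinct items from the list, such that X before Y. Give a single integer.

Checking all 110 ordered pairs for relation 'before'; matching pairs in alphabetical order:
(B, G): B before G ✓
(B, K): B before K ✓
(B, N): B before N ✓
(B, P): B before P ✓
(B, S): B before S ✓
(B, W): B before W ✓
(B, Z): B before Z ✓
(G, K): G before K ✓
(G, W): G before W ✓
(J, G): J before G ✓
(J, K): J before K ✓
(J, L): J before L ✓
(J, N): J before N ✓
(J, P): J before P ✓
(J, Q): J before Q ✓
(J, S): J before S ✓
(J, W): J before W ✓
(J, Z): J before Z ✓
(L, G): L before G ✓
(L, K): L before K ✓
(L, N): L before N ✓
(L, P): L before P ✓
(L, W): L before W ✓
(L, Z): L before Z ✓
... plus 10 further pairs not listed.
Count: 34.

34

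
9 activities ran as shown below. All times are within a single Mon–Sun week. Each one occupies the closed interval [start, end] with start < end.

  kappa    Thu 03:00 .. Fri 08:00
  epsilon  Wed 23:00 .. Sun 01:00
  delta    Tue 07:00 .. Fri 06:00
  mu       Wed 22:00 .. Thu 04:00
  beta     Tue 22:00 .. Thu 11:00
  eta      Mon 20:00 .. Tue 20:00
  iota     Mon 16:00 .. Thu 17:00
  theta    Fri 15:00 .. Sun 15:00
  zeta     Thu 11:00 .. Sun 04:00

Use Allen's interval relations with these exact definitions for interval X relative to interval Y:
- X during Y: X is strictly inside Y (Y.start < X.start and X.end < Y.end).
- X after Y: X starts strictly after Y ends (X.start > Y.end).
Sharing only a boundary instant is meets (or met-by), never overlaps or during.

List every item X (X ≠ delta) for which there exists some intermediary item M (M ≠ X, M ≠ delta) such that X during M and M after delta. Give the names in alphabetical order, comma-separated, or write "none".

none

Target delta = [Tue 07:00, Fri 06:00].
Intermediaries M with M after delta: theta.
Via theta — items with X during theta: none.
Union: none.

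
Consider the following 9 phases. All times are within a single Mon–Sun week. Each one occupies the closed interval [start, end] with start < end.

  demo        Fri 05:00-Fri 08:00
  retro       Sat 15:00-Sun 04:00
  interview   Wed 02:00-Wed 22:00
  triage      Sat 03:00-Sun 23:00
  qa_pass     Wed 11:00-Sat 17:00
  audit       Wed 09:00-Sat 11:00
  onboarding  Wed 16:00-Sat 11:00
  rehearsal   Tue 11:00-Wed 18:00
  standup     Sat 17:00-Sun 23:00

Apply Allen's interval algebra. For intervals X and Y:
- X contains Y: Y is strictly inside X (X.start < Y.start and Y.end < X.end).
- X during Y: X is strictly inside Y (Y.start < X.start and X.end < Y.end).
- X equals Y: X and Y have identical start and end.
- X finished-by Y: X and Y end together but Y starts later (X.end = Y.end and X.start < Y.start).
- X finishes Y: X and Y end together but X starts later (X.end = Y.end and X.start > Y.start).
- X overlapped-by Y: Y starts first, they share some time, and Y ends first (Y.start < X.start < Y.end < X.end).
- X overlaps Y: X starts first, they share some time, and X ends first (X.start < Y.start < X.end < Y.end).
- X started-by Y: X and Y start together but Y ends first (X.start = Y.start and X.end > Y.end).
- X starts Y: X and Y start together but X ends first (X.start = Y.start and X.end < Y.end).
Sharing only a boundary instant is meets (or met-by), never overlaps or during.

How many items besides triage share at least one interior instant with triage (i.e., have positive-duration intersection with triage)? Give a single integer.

5

Target triage = [Sat 03:00, Sun 23:00].
audit [Wed 09:00, Sat 11:00] → overlaps → counts.
demo [Fri 05:00, Fri 08:00] → before → no.
interview [Wed 02:00, Wed 22:00] → before → no.
onboarding [Wed 16:00, Sat 11:00] → overlaps → counts.
qa_pass [Wed 11:00, Sat 17:00] → overlaps → counts.
rehearsal [Tue 11:00, Wed 18:00] → before → no.
retro [Sat 15:00, Sun 04:00] → during → counts.
standup [Sat 17:00, Sun 23:00] → finishes → counts.
Total: 5.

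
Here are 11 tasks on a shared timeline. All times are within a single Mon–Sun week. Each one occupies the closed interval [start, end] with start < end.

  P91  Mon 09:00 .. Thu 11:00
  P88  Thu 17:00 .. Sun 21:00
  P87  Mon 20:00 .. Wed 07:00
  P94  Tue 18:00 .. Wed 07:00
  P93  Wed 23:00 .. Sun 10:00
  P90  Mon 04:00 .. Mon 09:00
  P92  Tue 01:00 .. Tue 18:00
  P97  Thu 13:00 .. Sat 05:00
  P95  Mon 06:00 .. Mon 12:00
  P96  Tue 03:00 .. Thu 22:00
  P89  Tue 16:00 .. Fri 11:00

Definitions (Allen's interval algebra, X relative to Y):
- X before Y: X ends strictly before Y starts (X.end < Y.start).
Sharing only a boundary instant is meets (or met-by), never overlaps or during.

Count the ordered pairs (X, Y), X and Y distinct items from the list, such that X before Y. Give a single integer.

27

Checking all 110 ordered pairs for relation 'before'; matching pairs in alphabetical order:
(P87, P88): P87 before P88 ✓
(P87, P93): P87 before P93 ✓
(P87, P97): P87 before P97 ✓
(P90, P87): P90 before P87 ✓
(P90, P88): P90 before P88 ✓
(P90, P89): P90 before P89 ✓
(P90, P92): P90 before P92 ✓
(P90, P93): P90 before P93 ✓
(P90, P94): P90 before P94 ✓
(P90, P96): P90 before P96 ✓
(P90, P97): P90 before P97 ✓
(P91, P88): P91 before P88 ✓
(P91, P97): P91 before P97 ✓
(P92, P88): P92 before P88 ✓
(P92, P93): P92 before P93 ✓
(P92, P97): P92 before P97 ✓
(P94, P88): P94 before P88 ✓
(P94, P93): P94 before P93 ✓
(P94, P97): P94 before P97 ✓
(P95, P87): P95 before P87 ✓
(P95, P88): P95 before P88 ✓
(P95, P89): P95 before P89 ✓
(P95, P92): P95 before P92 ✓
(P95, P93): P95 before P93 ✓
... plus 3 further pairs not listed.
Count: 27.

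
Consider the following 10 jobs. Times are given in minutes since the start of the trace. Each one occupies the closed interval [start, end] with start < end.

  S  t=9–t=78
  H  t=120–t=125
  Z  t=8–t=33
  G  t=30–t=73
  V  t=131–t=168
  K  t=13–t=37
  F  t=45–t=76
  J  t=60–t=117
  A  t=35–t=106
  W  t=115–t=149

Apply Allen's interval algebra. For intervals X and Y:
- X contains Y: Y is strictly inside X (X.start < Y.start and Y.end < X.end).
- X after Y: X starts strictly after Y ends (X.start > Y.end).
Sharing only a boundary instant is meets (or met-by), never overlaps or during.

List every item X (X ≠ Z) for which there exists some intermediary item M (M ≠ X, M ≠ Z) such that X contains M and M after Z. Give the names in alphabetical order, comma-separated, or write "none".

A, S, W

Target Z = [t=8, t=33].
Intermediaries M with M after Z: A, F, H, J, V, W.
Via A — items with X contains A: none.
Via F — items with X contains F: A, S.
Via H — items with X contains H: W.
Via J — items with X contains J: none.
Via V — items with X contains V: none.
Via W — items with X contains W: none.
Union: A, S, W.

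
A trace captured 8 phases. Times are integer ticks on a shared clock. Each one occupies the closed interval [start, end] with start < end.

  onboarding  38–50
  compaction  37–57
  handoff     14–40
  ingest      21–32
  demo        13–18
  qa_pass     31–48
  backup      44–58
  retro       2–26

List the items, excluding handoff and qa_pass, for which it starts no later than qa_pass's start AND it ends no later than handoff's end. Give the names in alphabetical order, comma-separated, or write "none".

demo, ingest, retro

Conditions: its start is no later than qa_pass's start (X.start <= 31) AND its end is no later than handoff's end (X.end <= 40).
backup: start 44 <= 31? ✗; end 58 <= 40? ✗ → no.
compaction: start 37 <= 31? ✗; end 57 <= 40? ✗ → no.
demo: start 13 <= 31? ✓; end 18 <= 40? ✓ → yes.
ingest: start 21 <= 31? ✓; end 32 <= 40? ✓ → yes.
onboarding: start 38 <= 31? ✗; end 50 <= 40? ✗ → no.
retro: start 2 <= 31? ✓; end 26 <= 40? ✓ → yes.
Result: demo, ingest, retro.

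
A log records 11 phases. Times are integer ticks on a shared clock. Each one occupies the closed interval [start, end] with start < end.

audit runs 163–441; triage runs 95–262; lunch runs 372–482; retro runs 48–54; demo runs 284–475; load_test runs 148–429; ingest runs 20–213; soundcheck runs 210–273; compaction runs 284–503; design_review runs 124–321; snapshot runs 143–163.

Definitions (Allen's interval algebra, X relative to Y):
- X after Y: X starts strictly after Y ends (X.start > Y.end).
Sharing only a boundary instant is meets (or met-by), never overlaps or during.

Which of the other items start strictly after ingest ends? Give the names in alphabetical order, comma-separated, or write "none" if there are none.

compaction, demo, lunch

Target ingest = [20, 213].
audit [163, 441] → overlapped-by → no.
compaction [284, 503] → after → yes.
demo [284, 475] → after → yes.
design_review [124, 321] → overlapped-by → no.
load_test [148, 429] → overlapped-by → no.
lunch [372, 482] → after → yes.
retro [48, 54] → during → no.
snapshot [143, 163] → during → no.
soundcheck [210, 273] → overlapped-by → no.
triage [95, 262] → overlapped-by → no.
Result: compaction, demo, lunch.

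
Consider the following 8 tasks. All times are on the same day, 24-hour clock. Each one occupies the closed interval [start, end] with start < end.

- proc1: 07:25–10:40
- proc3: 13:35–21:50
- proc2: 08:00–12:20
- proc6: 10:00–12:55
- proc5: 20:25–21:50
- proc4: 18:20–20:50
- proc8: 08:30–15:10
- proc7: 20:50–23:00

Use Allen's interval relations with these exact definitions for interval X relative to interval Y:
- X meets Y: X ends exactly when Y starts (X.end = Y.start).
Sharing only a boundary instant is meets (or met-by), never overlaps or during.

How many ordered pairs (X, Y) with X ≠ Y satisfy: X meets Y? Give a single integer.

Checking all 56 ordered pairs for relation 'meets'; matching pairs in alphabetical order:
(proc4, proc7): proc4 meets proc7 ✓
Count: 1.

1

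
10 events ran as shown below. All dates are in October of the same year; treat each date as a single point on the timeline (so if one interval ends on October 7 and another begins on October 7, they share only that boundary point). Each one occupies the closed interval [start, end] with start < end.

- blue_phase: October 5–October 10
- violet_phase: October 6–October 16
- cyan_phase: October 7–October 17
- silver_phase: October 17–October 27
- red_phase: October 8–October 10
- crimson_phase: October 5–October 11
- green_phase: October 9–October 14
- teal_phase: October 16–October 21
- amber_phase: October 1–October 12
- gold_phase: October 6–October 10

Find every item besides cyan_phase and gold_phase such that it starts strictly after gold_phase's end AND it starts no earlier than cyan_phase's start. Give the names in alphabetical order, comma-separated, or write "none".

silver_phase, teal_phase

Conditions: its start is strictly after gold_phase's end (X.start > October 10) AND its start is no earlier than cyan_phase's start (X.start >= October 7).
amber_phase: start October 1 > October 10? ✗; start October 1 >= October 7? ✗ → no.
blue_phase: start October 5 > October 10? ✗; start October 5 >= October 7? ✗ → no.
crimson_phase: start October 5 > October 10? ✗; start October 5 >= October 7? ✗ → no.
green_phase: start October 9 > October 10? ✗; start October 9 >= October 7? ✓ → no.
red_phase: start October 8 > October 10? ✗; start October 8 >= October 7? ✓ → no.
silver_phase: start October 17 > October 10? ✓; start October 17 >= October 7? ✓ → yes.
teal_phase: start October 16 > October 10? ✓; start October 16 >= October 7? ✓ → yes.
violet_phase: start October 6 > October 10? ✗; start October 6 >= October 7? ✗ → no.
Result: silver_phase, teal_phase.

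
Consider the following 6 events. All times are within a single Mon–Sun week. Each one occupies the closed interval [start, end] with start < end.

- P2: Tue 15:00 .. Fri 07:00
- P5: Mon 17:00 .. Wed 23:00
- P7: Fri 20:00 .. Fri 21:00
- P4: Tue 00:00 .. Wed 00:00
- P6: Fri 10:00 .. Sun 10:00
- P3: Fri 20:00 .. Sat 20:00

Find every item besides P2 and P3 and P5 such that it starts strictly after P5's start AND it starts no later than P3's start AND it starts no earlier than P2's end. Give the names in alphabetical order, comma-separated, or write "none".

P6, P7

Conditions: its start is strictly after P5's start (X.start > Mon 17:00) AND its start is no later than P3's start (X.start <= Fri 20:00) AND its start is no earlier than P2's end (X.start >= Fri 07:00).
P4: start Tue 00:00 > Mon 17:00? ✓; start Tue 00:00 <= Fri 20:00? ✓; start Tue 00:00 >= Fri 07:00? ✗ → no.
P6: start Fri 10:00 > Mon 17:00? ✓; start Fri 10:00 <= Fri 20:00? ✓; start Fri 10:00 >= Fri 07:00? ✓ → yes.
P7: start Fri 20:00 > Mon 17:00? ✓; start Fri 20:00 <= Fri 20:00? ✓; start Fri 20:00 >= Fri 07:00? ✓ → yes.
Result: P6, P7.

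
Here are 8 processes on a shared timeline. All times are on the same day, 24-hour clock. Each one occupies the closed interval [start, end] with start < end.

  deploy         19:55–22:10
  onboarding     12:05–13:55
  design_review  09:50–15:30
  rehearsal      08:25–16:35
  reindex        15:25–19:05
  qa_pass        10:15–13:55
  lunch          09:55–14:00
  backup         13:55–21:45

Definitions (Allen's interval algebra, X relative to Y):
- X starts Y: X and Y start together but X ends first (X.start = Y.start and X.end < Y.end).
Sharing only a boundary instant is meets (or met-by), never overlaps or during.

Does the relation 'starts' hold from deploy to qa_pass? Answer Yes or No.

deploy = [19:55, 22:10], qa_pass = [10:15, 13:55].
Actual relation of deploy to qa_pass: after.
Asked whether 'starts' holds → No.

No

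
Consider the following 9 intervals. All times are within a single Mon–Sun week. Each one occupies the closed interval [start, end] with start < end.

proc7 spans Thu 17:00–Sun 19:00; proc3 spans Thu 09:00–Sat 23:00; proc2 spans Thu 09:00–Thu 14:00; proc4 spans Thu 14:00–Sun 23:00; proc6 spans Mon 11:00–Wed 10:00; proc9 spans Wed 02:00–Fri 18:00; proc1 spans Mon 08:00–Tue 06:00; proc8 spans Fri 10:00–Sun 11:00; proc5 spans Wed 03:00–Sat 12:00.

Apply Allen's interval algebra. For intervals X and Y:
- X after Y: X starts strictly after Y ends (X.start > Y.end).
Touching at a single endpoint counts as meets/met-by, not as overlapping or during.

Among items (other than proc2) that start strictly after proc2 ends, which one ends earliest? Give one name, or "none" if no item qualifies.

Target proc2 = [Thu 09:00, Thu 14:00].
proc1 [Mon 08:00, Tue 06:00] → before → excluded.
proc3 [Thu 09:00, Sat 23:00] → started-by → excluded.
proc4 [Thu 14:00, Sun 23:00] → met-by → excluded.
proc5 [Wed 03:00, Sat 12:00] → contains → excluded.
proc6 [Mon 11:00, Wed 10:00] → before → excluded.
proc7 [Thu 17:00, Sun 19:00] → after → candidate.
proc8 [Fri 10:00, Sun 11:00] → after → candidate.
proc9 [Wed 02:00, Fri 18:00] → contains → excluded.
Among candidates, earliest end is Sun 11:00 → proc8.

proc8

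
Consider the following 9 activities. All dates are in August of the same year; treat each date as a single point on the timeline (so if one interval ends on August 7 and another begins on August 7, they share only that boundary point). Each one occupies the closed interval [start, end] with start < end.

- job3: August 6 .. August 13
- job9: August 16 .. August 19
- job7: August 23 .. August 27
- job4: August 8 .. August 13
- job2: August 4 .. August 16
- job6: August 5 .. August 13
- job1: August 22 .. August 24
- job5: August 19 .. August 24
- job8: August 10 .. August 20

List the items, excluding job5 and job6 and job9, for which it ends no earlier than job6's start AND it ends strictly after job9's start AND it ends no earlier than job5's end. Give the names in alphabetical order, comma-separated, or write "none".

Conditions: its end is no earlier than job6's start (X.end >= August 5) AND its end is strictly after job9's start (X.end > August 16) AND its end is no earlier than job5's end (X.end >= August 24).
job1: end August 24 >= August 5? ✓; end August 24 > August 16? ✓; end August 24 >= August 24? ✓ → yes.
job2: end August 16 >= August 5? ✓; end August 16 > August 16? ✗; end August 16 >= August 24? ✗ → no.
job3: end August 13 >= August 5? ✓; end August 13 > August 16? ✗; end August 13 >= August 24? ✗ → no.
job4: end August 13 >= August 5? ✓; end August 13 > August 16? ✗; end August 13 >= August 24? ✗ → no.
job7: end August 27 >= August 5? ✓; end August 27 > August 16? ✓; end August 27 >= August 24? ✓ → yes.
job8: end August 20 >= August 5? ✓; end August 20 > August 16? ✓; end August 20 >= August 24? ✗ → no.
Result: job1, job7.

job1, job7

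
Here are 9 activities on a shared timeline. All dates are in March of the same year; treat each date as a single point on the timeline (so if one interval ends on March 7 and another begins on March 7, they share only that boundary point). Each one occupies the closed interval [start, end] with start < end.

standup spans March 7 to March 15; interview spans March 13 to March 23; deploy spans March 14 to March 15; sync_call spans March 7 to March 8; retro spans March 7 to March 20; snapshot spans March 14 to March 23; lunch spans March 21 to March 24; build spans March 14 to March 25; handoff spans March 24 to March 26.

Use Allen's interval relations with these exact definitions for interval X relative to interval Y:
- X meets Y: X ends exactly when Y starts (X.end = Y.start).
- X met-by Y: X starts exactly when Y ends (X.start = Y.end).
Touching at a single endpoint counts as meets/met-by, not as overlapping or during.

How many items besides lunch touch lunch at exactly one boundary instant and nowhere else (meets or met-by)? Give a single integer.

Target lunch = [March 21, March 24].
build [March 14, March 25] → contains → no.
deploy [March 14, March 15] → before → no.
handoff [March 24, March 26] → met-by → counts.
interview [March 13, March 23] → overlaps → no.
retro [March 7, March 20] → before → no.
snapshot [March 14, March 23] → overlaps → no.
standup [March 7, March 15] → before → no.
sync_call [March 7, March 8] → before → no.
Total: 1.

1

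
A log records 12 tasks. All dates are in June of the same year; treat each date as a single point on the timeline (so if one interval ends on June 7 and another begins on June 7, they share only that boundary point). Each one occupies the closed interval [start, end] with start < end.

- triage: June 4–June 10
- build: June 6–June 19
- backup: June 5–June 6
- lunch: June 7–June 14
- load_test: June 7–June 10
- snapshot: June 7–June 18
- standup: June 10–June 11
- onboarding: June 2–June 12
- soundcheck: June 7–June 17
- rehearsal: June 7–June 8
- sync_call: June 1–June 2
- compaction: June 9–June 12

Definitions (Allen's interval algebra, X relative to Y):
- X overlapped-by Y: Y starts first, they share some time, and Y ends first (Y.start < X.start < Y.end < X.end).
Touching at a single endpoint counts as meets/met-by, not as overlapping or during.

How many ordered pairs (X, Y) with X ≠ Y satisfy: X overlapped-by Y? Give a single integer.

Checking all 132 ordered pairs for relation 'overlapped-by'; matching pairs in alphabetical order:
(build, onboarding): build overlapped-by onboarding ✓
(build, triage): build overlapped-by triage ✓
(compaction, load_test): compaction overlapped-by load_test ✓
(compaction, triage): compaction overlapped-by triage ✓
(lunch, onboarding): lunch overlapped-by onboarding ✓
(lunch, triage): lunch overlapped-by triage ✓
(snapshot, onboarding): snapshot overlapped-by onboarding ✓
(snapshot, triage): snapshot overlapped-by triage ✓
(soundcheck, onboarding): soundcheck overlapped-by onboarding ✓
(soundcheck, triage): soundcheck overlapped-by triage ✓
Count: 10.

10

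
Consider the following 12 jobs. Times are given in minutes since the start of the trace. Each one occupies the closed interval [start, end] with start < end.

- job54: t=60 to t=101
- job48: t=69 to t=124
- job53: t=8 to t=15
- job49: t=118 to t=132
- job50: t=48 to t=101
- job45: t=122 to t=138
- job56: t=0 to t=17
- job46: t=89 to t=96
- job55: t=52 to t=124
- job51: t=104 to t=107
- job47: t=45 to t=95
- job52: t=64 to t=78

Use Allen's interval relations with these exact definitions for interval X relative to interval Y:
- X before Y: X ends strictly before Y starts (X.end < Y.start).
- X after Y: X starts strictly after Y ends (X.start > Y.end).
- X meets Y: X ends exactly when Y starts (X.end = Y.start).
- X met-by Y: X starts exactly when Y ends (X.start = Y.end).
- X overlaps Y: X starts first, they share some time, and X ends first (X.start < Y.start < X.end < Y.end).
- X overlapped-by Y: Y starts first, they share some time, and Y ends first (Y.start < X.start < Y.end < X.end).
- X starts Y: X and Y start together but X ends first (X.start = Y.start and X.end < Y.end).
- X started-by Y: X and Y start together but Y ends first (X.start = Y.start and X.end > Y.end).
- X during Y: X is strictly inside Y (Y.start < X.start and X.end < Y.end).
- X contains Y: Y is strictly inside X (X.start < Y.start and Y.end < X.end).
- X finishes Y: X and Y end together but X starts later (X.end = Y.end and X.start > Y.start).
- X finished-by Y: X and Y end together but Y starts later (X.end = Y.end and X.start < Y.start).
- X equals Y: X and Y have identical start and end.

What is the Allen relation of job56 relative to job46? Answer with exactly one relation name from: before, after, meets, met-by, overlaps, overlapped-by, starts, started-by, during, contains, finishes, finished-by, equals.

job56 = [t=0, t=17]; job46 = [t=89, t=96].
Compare endpoints: job56.start < job46.start, job56.start < job46.end, job56.end < job46.start, job56.end < job46.end.
That pattern is 'before'.

before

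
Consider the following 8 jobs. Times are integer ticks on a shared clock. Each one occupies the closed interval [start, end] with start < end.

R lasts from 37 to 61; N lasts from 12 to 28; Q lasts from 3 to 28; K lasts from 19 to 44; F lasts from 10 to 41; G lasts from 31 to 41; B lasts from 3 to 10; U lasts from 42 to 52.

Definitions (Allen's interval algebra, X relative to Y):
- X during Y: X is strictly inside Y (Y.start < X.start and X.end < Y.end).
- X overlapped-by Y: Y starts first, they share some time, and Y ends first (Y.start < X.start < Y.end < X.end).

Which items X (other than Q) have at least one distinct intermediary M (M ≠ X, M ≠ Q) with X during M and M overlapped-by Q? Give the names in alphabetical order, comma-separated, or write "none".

Target Q = [3, 28].
Intermediaries M with M overlapped-by Q: F, K.
Via F — items with X during F: N.
Via K — items with X during K: G.
Union: G, N.

G, N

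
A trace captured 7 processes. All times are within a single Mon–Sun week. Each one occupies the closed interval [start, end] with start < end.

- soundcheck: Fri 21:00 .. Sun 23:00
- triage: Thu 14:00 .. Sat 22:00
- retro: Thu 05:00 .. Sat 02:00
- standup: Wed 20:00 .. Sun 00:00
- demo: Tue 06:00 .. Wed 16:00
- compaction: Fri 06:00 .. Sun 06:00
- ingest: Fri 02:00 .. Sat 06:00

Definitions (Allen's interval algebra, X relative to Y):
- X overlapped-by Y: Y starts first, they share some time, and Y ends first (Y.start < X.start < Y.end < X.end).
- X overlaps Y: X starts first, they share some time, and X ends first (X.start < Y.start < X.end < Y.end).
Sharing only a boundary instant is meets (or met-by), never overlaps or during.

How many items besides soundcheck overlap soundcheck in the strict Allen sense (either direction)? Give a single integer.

Target soundcheck = [Fri 21:00, Sun 23:00].
compaction [Fri 06:00, Sun 06:00] → overlaps → counts.
demo [Tue 06:00, Wed 16:00] → before → no.
ingest [Fri 02:00, Sat 06:00] → overlaps → counts.
retro [Thu 05:00, Sat 02:00] → overlaps → counts.
standup [Wed 20:00, Sun 00:00] → overlaps → counts.
triage [Thu 14:00, Sat 22:00] → overlaps → counts.
Total: 5.

5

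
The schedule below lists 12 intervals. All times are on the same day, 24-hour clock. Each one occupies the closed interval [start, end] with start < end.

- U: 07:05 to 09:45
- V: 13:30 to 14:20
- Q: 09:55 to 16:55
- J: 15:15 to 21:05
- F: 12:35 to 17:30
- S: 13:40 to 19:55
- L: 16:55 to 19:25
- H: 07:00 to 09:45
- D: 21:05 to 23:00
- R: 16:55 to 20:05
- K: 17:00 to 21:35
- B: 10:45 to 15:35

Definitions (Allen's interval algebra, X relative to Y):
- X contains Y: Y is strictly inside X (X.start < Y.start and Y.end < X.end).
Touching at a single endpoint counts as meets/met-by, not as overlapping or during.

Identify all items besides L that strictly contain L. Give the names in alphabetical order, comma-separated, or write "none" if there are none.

J, S

Target L = [16:55, 19:25].
B [10:45, 15:35] → before → no.
D [21:05, 23:00] → after → no.
F [12:35, 17:30] → overlaps → no.
H [07:00, 09:45] → before → no.
J [15:15, 21:05] → contains → yes.
K [17:00, 21:35] → overlapped-by → no.
Q [09:55, 16:55] → meets → no.
R [16:55, 20:05] → started-by → no.
S [13:40, 19:55] → contains → yes.
U [07:05, 09:45] → before → no.
V [13:30, 14:20] → before → no.
Result: J, S.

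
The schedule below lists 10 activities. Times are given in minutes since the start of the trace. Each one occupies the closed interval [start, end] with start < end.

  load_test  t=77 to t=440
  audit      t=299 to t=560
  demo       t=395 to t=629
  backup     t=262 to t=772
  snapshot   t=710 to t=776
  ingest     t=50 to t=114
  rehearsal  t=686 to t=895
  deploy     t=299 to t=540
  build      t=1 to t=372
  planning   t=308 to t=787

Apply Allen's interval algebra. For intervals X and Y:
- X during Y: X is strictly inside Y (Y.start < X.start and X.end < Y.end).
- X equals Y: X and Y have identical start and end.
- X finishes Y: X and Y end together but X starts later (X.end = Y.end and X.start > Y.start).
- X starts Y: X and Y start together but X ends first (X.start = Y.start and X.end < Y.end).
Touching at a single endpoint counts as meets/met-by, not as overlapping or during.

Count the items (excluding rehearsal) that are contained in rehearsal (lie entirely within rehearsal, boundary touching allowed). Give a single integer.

1

Target rehearsal = [t=686, t=895].
audit [t=299, t=560] → before → no.
backup [t=262, t=772] → overlaps → no.
build [t=1, t=372] → before → no.
demo [t=395, t=629] → before → no.
deploy [t=299, t=540] → before → no.
ingest [t=50, t=114] → before → no.
load_test [t=77, t=440] → before → no.
planning [t=308, t=787] → overlaps → no.
snapshot [t=710, t=776] → during → counts.
Total: 1.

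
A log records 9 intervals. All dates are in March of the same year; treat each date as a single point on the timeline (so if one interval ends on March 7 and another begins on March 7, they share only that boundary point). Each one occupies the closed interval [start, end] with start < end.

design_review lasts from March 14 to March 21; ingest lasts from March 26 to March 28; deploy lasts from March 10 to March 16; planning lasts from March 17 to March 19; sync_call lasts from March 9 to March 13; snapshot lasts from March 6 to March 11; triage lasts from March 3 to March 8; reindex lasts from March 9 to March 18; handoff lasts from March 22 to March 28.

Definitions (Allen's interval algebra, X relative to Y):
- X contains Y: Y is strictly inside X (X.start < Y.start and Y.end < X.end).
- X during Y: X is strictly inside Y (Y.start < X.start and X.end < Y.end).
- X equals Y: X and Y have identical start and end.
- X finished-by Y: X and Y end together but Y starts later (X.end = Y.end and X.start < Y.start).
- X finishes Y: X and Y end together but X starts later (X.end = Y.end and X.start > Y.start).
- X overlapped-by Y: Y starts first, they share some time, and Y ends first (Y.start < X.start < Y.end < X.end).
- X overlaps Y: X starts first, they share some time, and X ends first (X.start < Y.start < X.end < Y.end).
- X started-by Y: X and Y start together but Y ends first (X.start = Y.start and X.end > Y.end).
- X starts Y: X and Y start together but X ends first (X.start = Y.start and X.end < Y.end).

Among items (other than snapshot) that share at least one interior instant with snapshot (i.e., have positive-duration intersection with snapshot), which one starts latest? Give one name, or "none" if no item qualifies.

deploy

Target snapshot = [March 6, March 11].
deploy [March 10, March 16] → overlapped-by → candidate.
design_review [March 14, March 21] → after → excluded.
handoff [March 22, March 28] → after → excluded.
ingest [March 26, March 28] → after → excluded.
planning [March 17, March 19] → after → excluded.
reindex [March 9, March 18] → overlapped-by → candidate.
sync_call [March 9, March 13] → overlapped-by → candidate.
triage [March 3, March 8] → overlaps → candidate.
Among candidates, latest start is March 10 → deploy.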